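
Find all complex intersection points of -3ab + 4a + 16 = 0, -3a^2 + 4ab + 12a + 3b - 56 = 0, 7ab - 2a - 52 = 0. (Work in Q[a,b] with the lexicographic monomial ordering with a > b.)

{(2, 4)}

Compute a lex Gröbner basis by Buchberger's algorithm.
f_1 = -3ab + 4a + 16, LT = ab.
f_2 = -3a^2 + 4ab + 12a + 3b - 56, LT = a^2.
f_3 = 7ab - 2a - 52, LT = ab.

S(f_1,f_2): lcm = a^2b. S = -4/3a^2 + 4/3ab^2 + 4ab - 16/3a + b^2 - 56/3b.
  leading term a^2: subtract (4/9)·f_2 from -4/3a^2 + 4/3ab^2 + 4ab - 16/3a + b^2 - 56/3b → 4/3ab^2 + 20/9ab - 32/3a + b^2 - 20b + 224/9
  leading term ab^2: subtract (-4/9b)·f_1 from 4/3ab^2 + 20/9ab - 32/3a + b^2 - 20b + 224/9 → 4ab - 32/3a + b^2 - 116/9b + 224/9
  leading term ab: subtract (-4/3)·f_1 from 4ab - 32/3a + b^2 - 116/9b + 224/9 → -16/3a + b^2 - 116/9b + 416/9
  leading term a: no divisor's leading term divides it; move -16/3a to the remainder.
  leading term b^2: no divisor's leading term divides it; move b^2 to the remainder.
  leading term b: no divisor's leading term divides it; move -116/9b to the remainder.
  leading term 1: no divisor's leading term divides it; move 416/9 to the remainder.
  remainder -16/3a + b^2 - 116/9b + 416/9 ≠ 0; add h_4 = -16/3a + b^2 - 116/9b + 416/9 to the basis.

S(f_1,f_3): lcm = ab. S = -22/21a + 44/21.
  leading term a: subtract (11/56)·h_4 from -22/21a + 44/21 → -11/56b^2 + 319/126b - 440/63
  leading term b^2: no divisor's leading term divides it; move -11/56b^2 to the remainder.
  leading term b: no divisor's leading term divides it; move 319/126b to the remainder.
  leading term 1: no divisor's leading term divides it; move -440/63 to the remainder.
  remainder -11/56b^2 + 319/126b - 440/63 ≠ 0; add h_5 = -11/56b^2 + 319/126b - 440/63 to the basis.

S(f_2,f_3): lcm = a^2b. S = 2/7a^2 - 4/3ab^2 - 4ab + 52/7a - b^2 + 56/3b.
  leading term a^2: subtract (-2/21)·f_2 from 2/7a^2 - 4/3ab^2 - 4ab + 52/7a - b^2 + 56/3b → -4/3ab^2 - 76/21ab + 60/7a - b^2 + 398/21b - 16/3
  leading term ab^2: subtract (4/9b)·f_1 from -4/3ab^2 - 76/21ab + 60/7a - b^2 + 398/21b - 16/3 → -340/63ab + 60/7a - b^2 + 746/63b - 16/3
  leading term ab: subtract (340/189)·f_1 from -340/63ab + 60/7a - b^2 + 746/63b - 16/3 → 260/189a - b^2 + 746/63b - 6448/189
  leading term a: subtract (-65/252)·h_4 from 260/189a - b^2 + 746/63b - 6448/189 → -187/252b^2 + 4829/567b - 12584/567
  leading term b^2: subtract (34/9)·h_5 from -187/252b^2 + 4829/567b - 12584/567 → -22/21b + 88/21
  leading term b: no divisor's leading term divides it; move -22/21b to the remainder.
  leading term 1: no divisor's leading term divides it; move 88/21 to the remainder.
  remainder -22/21b + 88/21 ≠ 0; add h_6 = -22/21b + 88/21 to the basis.

The other S-polynomials (S(f_1,h_4), S(f_2,h_4), S(f_3,h_4), S(f_1,h_5), S(f_2,h_5), S(f_3,h_5), S(h_4,h_5), S(f_1,h_6), S(f_2,h_6), S(f_3,h_6), S(h_4,h_6), S(h_5,h_6)) all reduce to 0 modulo the current basis, so we have a Gröbner basis.
Inter-reduce: drop elements whose leading term is divisible by another's, tail-reduce, and make monic.
Reduced Gröbner basis: {a - 2, b - 4}.

Elimination: the polynomial b - 4 lies in the elimination ideal for b, so b ∈ {4}. For each such b, the remaining basis elements (now univariate) give the rest of the solution.
  b = 4: the earlier basis element becomes a - 2 = 0, giving a = 2 — point (2, 4).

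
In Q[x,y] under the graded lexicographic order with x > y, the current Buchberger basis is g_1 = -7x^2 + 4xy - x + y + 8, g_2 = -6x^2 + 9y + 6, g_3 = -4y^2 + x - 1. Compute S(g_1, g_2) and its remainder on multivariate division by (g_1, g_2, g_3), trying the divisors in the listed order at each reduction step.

lcm(LM(g_1), LM(g_2)) = x^2.
S = (lcm/LT(g_1))·g_1 − (lcm/LT(g_2))·g_2 = -4/7xy + 1/7x + 19/14y - 1/7.
Reduce S modulo (g_1, g_2, g_3) in that order:
  leading term xy: no divisor's leading term divides it; move -4/7xy to the remainder.
  leading term x: no divisor's leading term divides it; move 1/7x to the remainder.
  leading term y: no divisor's leading term divides it; move 19/14y to the remainder.
  leading term 1: no divisor's leading term divides it; move -1/7 to the remainder.
The remainder -4/7xy + 1/7x + 19/14y - 1/7 is nonzero, so it would be added as the next basis element.
An S-polynomial is built so that the two leading terms cancel; whether anything survives reduction is exactly the Gröbner-basis criterion.

S(g_1, g_2) = -4/7xy + 1/7x + 19/14y - 1/7; remainder on division = -4/7xy + 1/7x + 19/14y - 1/7.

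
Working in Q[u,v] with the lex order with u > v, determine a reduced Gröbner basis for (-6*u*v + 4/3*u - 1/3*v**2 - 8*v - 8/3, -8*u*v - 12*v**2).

G = {u + 13/2*v**2 - 6*v - 2, v**3 - 15/13*v**2 - 4/13*v}

f_1 = -6*u*v + 4/3*u - 1/3*v**2 - 8*v - 8/3, LT = u*v.
f_2 = -8*u*v - 12*v**2, LT = u*v.

S(f_1,f_2): lcm = u*v. S = -2/9*u - 13/9*v**2 + 4/3*v + 4/9.
  reduce S modulo (f_1, f_2):
  remainder -2/9*u - 13/9*v**2 + 4/3*v + 4/9 ≠ 0; add g_3 = -2/9*u - 13/9*v**2 + 4/3*v + 4/9 to the basis.

S(f_1,g_3): lcm = u*v. S = -2/9*u - 13/2*v**3 + 109/18*v**2 + 10/3*v + 4/9.
  reduce S modulo (f_1, f_2, g_3):
  remainder -13/2*v**3 + 15/2*v**2 + 2*v ≠ 0; add g_4 = -13/2*v**3 + 15/2*v**2 + 2*v to the basis.

The other S-polynomials (S(f_2,g_3), S(f_1,g_4), S(f_2,g_4), S(g_3,g_4)) all reduce to 0 modulo the current basis, so we have a Gröbner basis.
Inter-reduce: drop elements whose leading term is divisible by another's, tail-reduce, and make monic.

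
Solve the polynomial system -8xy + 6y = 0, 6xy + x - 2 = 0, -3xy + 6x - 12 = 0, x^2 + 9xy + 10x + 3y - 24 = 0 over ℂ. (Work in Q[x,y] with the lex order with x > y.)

Compute a lex Gröbner basis by Buchberger's algorithm.
f_1 = -8xy + 6y, LT = xy.
f_2 = 6xy + x - 2, LT = xy.
f_3 = -3xy + 6x - 12, LT = xy.
f_4 = x^2 + 9xy + 10x + 3y - 24, LT = x^2.

S(f_1,f_2): lcm = xy. S = -1/6x - 3/4y + 1/3.
  leading term x: no divisor's leading term divides it; move -1/6x to the remainder.
  leading term y: no divisor's leading term divides it; move -3/4y to the remainder.
  leading term 1: no divisor's leading term divides it; move 1/3 to the remainder.
  remainder -1/6x - 3/4y + 1/3 ≠ 0; add h_5 = -1/6x - 3/4y + 1/3 to the basis.

S(f_1,f_3): lcm = xy. S = 2x - 3/4y - 4.
  leading term x: subtract (-12)·h_5 from 2x - 3/4y - 4 → -39/4y
  leading term y: no divisor's leading term divides it; move -39/4y to the remainder.
  remainder -39/4y ≠ 0; add h_6 = -39/4y to the basis.

The other S-polynomials (S(f_1,f_4), S(f_2,f_3), S(f_2,f_4), S(f_3,f_4), S(f_1,h_5), S(f_2,h_5), S(f_3,h_5), S(f_4,h_5), S(f_1,h_6), S(f_2,h_6), S(f_3,h_6), S(f_4,h_6), S(h_5,h_6)) all reduce to 0 modulo the current basis, so we have a Gröbner basis.
Inter-reduce: drop elements whose leading term is divisible by another's, tail-reduce, and make monic.
Reduced Gröbner basis: {x - 2, y}.

Elimination: the polynomial y lies in the elimination ideal for y, so y ∈ {0}. For each such y, the remaining basis elements (now univariate) give the rest of the solution.
  y = 0: the earlier basis element becomes x - 2 = 0, giving x = 2 — point (2, 0).
Check: every point annihilates each of the original generators.

{(2, 0)}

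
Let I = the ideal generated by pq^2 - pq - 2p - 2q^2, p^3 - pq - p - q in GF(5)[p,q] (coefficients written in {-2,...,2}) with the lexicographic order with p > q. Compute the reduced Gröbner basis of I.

f_1 = pq^2 - pq - 2p - 2q^2, LT = pq^2.
f_2 = p^3 - pq - p - q, LT = p^3.

S(f_1,f_2): lcm = p^3q^2. S = -p^3q - 2p^3 - 2p^2q^2 + pq^3 + pq^2 + q^3.
  reduce S modulo (f_1, f_2):
  remainder -2p^2q + p^2 + pq + 2p - 2q^3 - 2q^2 - 2q ≠ 0; add g_3 = -2p^2q + p^2 + pq + 2p - 2q^3 - 2q^2 - 2q to the basis.

S(f_1,g_3): lcm = p^2q^2. S = 2p^2q - 2p^2 + pq^2 + pq - q^4 - q^3 - q^2.
  reduce S modulo (f_1, f_2, g_3):
  remainder -p^2 - 2pq - p - q^4 + 2q^3 - q^2 - 2q ≠ 0; add g_4 = -p^2 - 2pq - p - q^4 + 2q^3 - q^2 - 2q to the basis.

S(f_1,g_4): lcm = p^2q^2. S = -p^2q - 2p^2 - 2pq^3 + 2pq^2 - q^6 + 2q^5 - q^4 - 2q^3.
  reduce S modulo (f_1, f_2, g_3, g_4):
  remainder -2pq - p - q^6 + 2q^5 - q^4 + q^2 + q ≠ 0; add g_5 = -2pq - p - q^6 + 2q^5 - q^4 + q^2 + q to the basis.

S(g_3,g_4): lcm = p^2q. S = 2p^2 - 2pq^2 + pq - p - q^5 + 2q^4 - q^2 + q.
  reduce S modulo (f_1, f_2, g_3, g_4, g_5):
  remainder -2p - q^5 - q^3 - 2q^2 + 2q ≠ 0; add g_6 = -2p - q^5 - q^3 - 2q^2 + 2q to the basis.

S(f_1,g_5): lcm = pq^2. S = pq - 2p + 2q^7 + q^6 + 2q^5 - 2q^3 + q^2.
  reduce S modulo (f_1, f_2, g_3, g_4, g_5, g_6):
  remainder 2q^7 - 2q^6 - 2q^5 + 2q^4 - 2q^3 - q^2 - 2q ≠ 0; add g_7 = 2q^7 - 2q^6 - 2q^5 + 2q^4 - 2q^3 - q^2 - 2q to the basis.

The other S-polynomials (S(f_2,g_3), S(f_2,g_4), S(f_2,g_5), S(g_3,g_5), S(g_4,g_5), S(f_1,g_6), S(f_2,g_6), S(g_3,g_6), S(g_4,g_6), S(g_5,g_6), S(f_1,g_7), S(f_2,g_7), S(g_3,g_7), S(g_4,g_7), S(g_5,g_7), S(g_6,g_7)) all reduce to 0 modulo the current basis, so we have a Gröbner basis.
Inter-reduce: drop elements whose leading term is divisible by another's, tail-reduce, and make monic.

G = {p - 2q^5 - 2q^3 + q^2 - q, q^7 - q^6 - q^5 + q^4 - q^3 + 2q^2 - q}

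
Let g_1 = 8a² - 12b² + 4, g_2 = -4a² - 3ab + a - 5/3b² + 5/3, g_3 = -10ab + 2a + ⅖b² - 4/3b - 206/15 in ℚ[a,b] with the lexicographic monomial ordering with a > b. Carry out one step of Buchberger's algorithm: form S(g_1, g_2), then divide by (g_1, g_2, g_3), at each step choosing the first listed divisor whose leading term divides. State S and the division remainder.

lcm(LM(g_1), LM(g_2)) = a².
S = (lcm/LT(g_1))·g_1 − (lcm/LT(g_2))·g_2 = -¾ab + ¼a - 23/12b² + 11/12.
Reduce S modulo (g_1, g_2, g_3) in that order:
  leading term ab: subtract (3/40)·g_3 from -¾ab + ¼a - 23/12b² + 11/12 → 1/10a - 146/75b² + 1/10b + 146/75
  leading term a: no divisor's leading term divides it; move 1/10a to the remainder.
  leading term b²: no divisor's leading term divides it; move -146/75b² to the remainder.
  leading term b: no divisor's leading term divides it; move 1/10b to the remainder.
  leading term 1: no divisor's leading term divides it; move 146/75 to the remainder.
The remainder 1/10a - 146/75b² + 1/10b + 146/75 is nonzero, so it would be added as the next basis element.

S(g_1, g_2) = -¾ab + ¼a - 23/12b² + 11/12; remainder on division = 1/10a - 146/75b² + 1/10b + 146/75.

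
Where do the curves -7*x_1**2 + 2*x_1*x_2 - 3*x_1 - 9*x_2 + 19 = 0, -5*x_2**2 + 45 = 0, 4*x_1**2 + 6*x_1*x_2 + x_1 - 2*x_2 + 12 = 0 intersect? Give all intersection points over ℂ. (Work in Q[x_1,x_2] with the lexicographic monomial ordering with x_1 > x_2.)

{(2, -3)}

Compute a lex Gröbner basis by Buchberger's algorithm.
f_1 = -7*x_1**2 + 2*x_1*x_2 - 3*x_1 - 9*x_2 + 19, LT = x_1**2.
f_2 = -5*x_2**2 + 45, LT = x_2**2.
f_3 = 4*x_1**2 + 6*x_1*x_2 + x_1 - 2*x_2 + 12, LT = x_1**2.

S(f_1,f_3): lcm = x_1**2. S = -25/14*x_1*x_2 + 5/28*x_1 + 25/14*x_2 - 40/7.
  leading term x_1*x_2: no divisor's leading term divides it; move -25/14*x_1*x_2 to the remainder.
  leading term x_1: no divisor's leading term divides it; move 5/28*x_1 to the remainder.
  leading term x_2: no divisor's leading term divides it; move 25/14*x_2 to the remainder.
  leading term 1: no divisor's leading term divides it; move -40/7 to the remainder.
  remainder -25/14*x_1*x_2 + 5/28*x_1 + 25/14*x_2 - 40/7 ≠ 0; add h_4 = -25/14*x_1*x_2 + 5/28*x_1 + 25/14*x_2 - 40/7 to the basis.

S(f_1,h_4): lcm = x_1**2*x_2. S = 1/10*x_1**2 - 2/7*x_1*x_2**2 + 10/7*x_1*x_2 - 16/5*x_1 + 9/7*x_2**2 - 19/7*x_2.
  leading term x_1**2: subtract (-1/70)·f_1 from 1/10*x_1**2 - 2/7*x_1*x_2**2 + 10/7*x_1*x_2 - 16/5*x_1 + 9/7*x_2**2 - 19/7*x_2 → -2/7*x_1*x_2**2 + 51/35*x_1*x_2 - 227/70*x_1 + 9/7*x_2**2 - 199/70*x_2 + 19/70
  leading term x_1*x_2**2: subtract (2/35*x_1)·f_2 from -2/7*x_1*x_2**2 + 51/35*x_1*x_2 - 227/70*x_1 + 9/7*x_2**2 - 199/70*x_2 + 19/70 → 51/35*x_1*x_2 - 407/70*x_1 + 9/7*x_2**2 - 199/70*x_2 + 19/70
  leading term x_1*x_2: subtract (-102/125)·h_4 from 51/35*x_1*x_2 - 407/70*x_1 + 9/7*x_2**2 - 199/70*x_2 + 19/70 → -992/175*x_1 + 9/7*x_2**2 - 97/70*x_2 - 1537/350
  leading term x_1: no divisor's leading term divides it; move -992/175*x_1 to the remainder.
  leading term x_2**2: subtract (-9/35)·f_2 from 9/7*x_2**2 - 97/70*x_2 - 1537/350 → -97/70*x_2 + 359/50
  leading term x_2: no divisor's leading term divides it; move -97/70*x_2 to the remainder.
  leading term 1: no divisor's leading term divides it; move 359/50 to the remainder.
  remainder -992/175*x_1 - 97/70*x_2 + 359/50 ≠ 0; add h_5 = -992/175*x_1 - 97/70*x_2 + 359/50 to the basis.

S(f_2,h_4): lcm = x_1*x_2**2. S = 1/10*x_1*x_2 - 9*x_1 + x_2**2 - 16/5*x_2.
  leading term x_1*x_2: subtract (-7/125)·h_4 from 1/10*x_1*x_2 - 9*x_1 + x_2**2 - 16/5*x_2 → -899/100*x_1 + x_2**2 - 31/10*x_2 - 8/25
  leading term x_1: subtract (203/128)·h_5 from -899/100*x_1 + x_2**2 - 31/10*x_2 - 8/25 → x_2**2 - 231/256*x_2 - 2997/256
  leading term x_2**2: subtract (-1/5)·f_2 from x_2**2 - 231/256*x_2 - 2997/256 → -231/256*x_2 - 693/256
  leading term x_2: no divisor's leading term divides it; move -231/256*x_2 to the remainder.
  leading term 1: no divisor's leading term divides it; move -693/256 to the remainder.
  remainder -231/256*x_2 - 693/256 ≠ 0; add h_6 = -231/256*x_2 - 693/256 to the basis.

The other S-polynomials (S(f_1,f_2), S(f_2,f_3), S(f_3,h_4), S(f_1,h_5), S(f_2,h_5), S(f_3,h_5), S(h_4,h_5), S(f_1,h_6), S(f_2,h_6), S(f_3,h_6), S(h_4,h_6), S(h_5,h_6)) all reduce to 0 modulo the current basis, so we have a Gröbner basis.
Inter-reduce: drop elements whose leading term is divisible by another's, tail-reduce, and make monic.
Reduced Gröbner basis: {x_1 - 2, x_2 + 3}.

From the last basis element, x_2 + 3 = 0, so x_2 takes values in {-3}. Each choice, substituted upward through the basis, yields the corresponding point(s) of the solution set.
  x_2 = -3: the earlier basis element becomes x_1 - 2 = 0, giving x_1 = 2 — point (2, -3).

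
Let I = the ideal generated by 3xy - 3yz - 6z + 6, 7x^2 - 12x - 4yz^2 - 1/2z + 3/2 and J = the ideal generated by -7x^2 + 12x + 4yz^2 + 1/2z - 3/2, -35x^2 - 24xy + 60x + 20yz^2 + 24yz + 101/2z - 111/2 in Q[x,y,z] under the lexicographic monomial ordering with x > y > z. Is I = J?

Yes, the ideals are equal.

Equality of ideals is decidable: compute both reduced Gröbner bases (unique for the ordering) and check whether they agree.
Buchberger on the first generating set:
f_1 = 3xy - 3yz - 6z + 6, LT = xy.
f_2 = 7x^2 - 12x - 4yz^2 - 1/2z + 3/2, LT = x^2.

S(f_1,f_2): lcm = x^2y. S = -xyz + 12/7xy - 2xz + 2x + 4/7y^2z^2 + 1/14yz - 3/14y.
  leading term xyz: subtract (-1/3z)·f_1 from -xyz + 12/7xy - 2xz + 2x + 4/7y^2z^2 + 1/14yz - 3/14y → 12/7xy - 2xz + 2x + 4/7y^2z^2 - yz^2 + 1/14yz - 3/14y - 2z^2 + 2z
  leading term xy: subtract (4/7)·f_1 from 12/7xy - 2xz + 2x + 4/7y^2z^2 - yz^2 + 1/14yz - 3/14y - 2z^2 + 2z → -2xz + 2x + 4/7y^2z^2 - yz^2 + 25/14yz - 3/14y - 2z^2 + 38/7z - 24/7
  leading term xz: no divisor's leading term divides it; move -2xz to the remainder.
  leading term x: no divisor's leading term divides it; move 2x to the remainder.
  leading term y^2z^2: no divisor's leading term divides it; move 4/7y^2z^2 to the remainder.
  leading term yz^2: no divisor's leading term divides it; move -yz^2 to the remainder.
  leading term yz: no divisor's leading term divides it; move 25/14yz to the remainder.
  leading term y: no divisor's leading term divides it; move -3/14y to the remainder.
  leading term z^2: no divisor's leading term divides it; move -2z^2 to the remainder.
  leading term z: no divisor's leading term divides it; move 38/7z to the remainder.
  leading term 1: no divisor's leading term divides it; move -24/7 to the remainder.
  remainder -2xz + 2x + 4/7y^2z^2 - yz^2 + 25/14yz - 3/14y - 2z^2 + 38/7z - 24/7 ≠ 0; add g_3 = -2xz + 2x + 4/7y^2z^2 - yz^2 + 25/14yz - 3/14y - 2z^2 + 38/7z - 24/7 to the basis.

S(f_1,g_3): lcm = xyz. S = xy + 2/7y^3z^2 - 1/2y^2z^2 + 25/28y^2z - 3/28y^2 - 2yz^2 + 19/7yz - 12/7y - 2z^2 + 2z.
  leading term xy: subtract (1/3)·f_1 from xy + 2/7y^3z^2 - 1/2y^2z^2 + 25/28y^2z - 3/28y^2 - 2yz^2 + 19/7yz - 12/7y - 2z^2 + 2z → 2/7y^3z^2 - 1/2y^2z^2 + 25/28y^2z - 3/28y^2 - 2yz^2 + 26/7yz - 12/7y - 2z^2 + 4z - 2
  leading term y^3z^2: no divisor's leading term divides it; move 2/7y^3z^2 to the remainder.
  leading term y^2z^2: no divisor's leading term divides it; move -1/2y^2z^2 to the remainder.
  leading term y^2z: no divisor's leading term divides it; move 25/28y^2z to the remainder.
  leading term y^2: no divisor's leading term divides it; move -3/28y^2 to the remainder.
  leading term yz^2: no divisor's leading term divides it; move -2yz^2 to the remainder.
  leading term yz: no divisor's leading term divides it; move 26/7yz to the remainder.
  leading term y: no divisor's leading term divides it; move -12/7y to the remainder.
  leading term z^2: no divisor's leading term divides it; move -2z^2 to the remainder.
  leading term z: no divisor's leading term divides it; move 4z to the remainder.
  leading term 1: no divisor's leading term divides it; move -2 to the remainder.
  remainder 2/7y^3z^2 - 1/2y^2z^2 + 25/28y^2z - 3/28y^2 - 2yz^2 + 26/7yz - 12/7y - 2z^2 + 4z - 2 ≠ 0; add g_4 = 2/7y^3z^2 - 1/2y^2z^2 + 25/28y^2z - 3/28y^2 - 2yz^2 + 26/7yz - 12/7y - 2z^2 + 4z - 2 to the basis.

The other S-polynomials (S(f_2,g_3), S(f_1,g_4), S(f_2,g_4), S(g_3,g_4)) all reduce to 0 modulo the current basis, so we have a Gröbner basis.
Inter-reduce: drop elements whose leading term is divisible by another's, tail-reduce, and make monic.
Reduced Gröbner basis: {x^2 - 12/7x - 4/7yz^2 - 1/14z + 3/14, xy - yz - 2z + 2, xz - x - 2/7y^2z^2 + 1/2yz^2 - 25/28yz + 3/28y + z^2 - 19/7z + 12/7, y^3z^2 - 7/4y^2z^2 + 25/8y^2z - 3/8y^2 - 7yz^2 + 13yz - 6y - 7z^2 + 14z - 7}.

Buchberger on the second generating set:
h_1 = -7x^2 + 12x + 4yz^2 + 1/2z - 3/2, LT = x^2.
h_2 = -35x^2 - 24xy + 60x + 20yz^2 + 24yz + 101/2z - 111/2, LT = x^2.

S(h_1,h_2): lcm = x^2. S = -24/35xy + 24/35yz + 48/35z - 48/35.
  leading term xy: no divisor's leading term divides it; move -24/35xy to the remainder.
  leading term yz: no divisor's leading term divides it; move 24/35yz to the remainder.
  leading term z: no divisor's leading term divides it; move 48/35z to the remainder.
  leading term 1: no divisor's leading term divides it; move -48/35 to the remainder.
  remainder -24/35xy + 24/35yz + 48/35z - 48/35 ≠ 0; add k_3 = -24/35xy + 24/35yz + 48/35z - 48/35 to the basis.

S(h_1,k_3): lcm = x^2y. S = xyz - 12/7xy + 2xz - 2x - 4/7y^2z^2 - 1/14yz + 3/14y.
  leading term xyz: subtract (-35/24z)·k_3 from xyz - 12/7xy + 2xz - 2x - 4/7y^2z^2 - 1/14yz + 3/14y → -12/7xy + 2xz - 2x - 4/7y^2z^2 + yz^2 - 1/14yz + 3/14y + 2z^2 - 2z
  leading term xy: subtract (5/2)·k_3 from -12/7xy + 2xz - 2x - 4/7y^2z^2 + yz^2 - 1/14yz + 3/14y + 2z^2 - 2z → 2xz - 2x - 4/7y^2z^2 + yz^2 - 25/14yz + 3/14y + 2z^2 - 38/7z + 24/7
  leading term xz: no divisor's leading term divides it; move 2xz to the remainder.
  leading term x: no divisor's leading term divides it; move -2x to the remainder.
  leading term y^2z^2: no divisor's leading term divides it; move -4/7y^2z^2 to the remainder.
  leading term yz^2: no divisor's leading term divides it; move yz^2 to the remainder.
  leading term yz: no divisor's leading term divides it; move -25/14yz to the remainder.
  leading term y: no divisor's leading term divides it; move 3/14y to the remainder.
  leading term z^2: no divisor's leading term divides it; move 2z^2 to the remainder.
  leading term z: no divisor's leading term divides it; move -38/7z to the remainder.
  leading term 1: no divisor's leading term divides it; move 24/7 to the remainder.
  remainder 2xz - 2x - 4/7y^2z^2 + yz^2 - 25/14yz + 3/14y + 2z^2 - 38/7z + 24/7 ≠ 0; add k_4 = 2xz - 2x - 4/7y^2z^2 + yz^2 - 25/14yz + 3/14y + 2z^2 - 38/7z + 24/7 to the basis.

S(k_3,k_4): lcm = xyz. S = xy + 2/7y^3z^2 - 1/2y^2z^2 + 25/28y^2z - 3/28y^2 - 2yz^2 + 19/7yz - 12/7y - 2z^2 + 2z.
  leading term xy: subtract (-35/24)·k_3 from xy + 2/7y^3z^2 - 1/2y^2z^2 + 25/28y^2z - 3/28y^2 - 2yz^2 + 19/7yz - 12/7y - 2z^2 + 2z → 2/7y^3z^2 - 1/2y^2z^2 + 25/28y^2z - 3/28y^2 - 2yz^2 + 26/7yz - 12/7y - 2z^2 + 4z - 2
  leading term y^3z^2: no divisor's leading term divides it; move 2/7y^3z^2 to the remainder.
  leading term y^2z^2: no divisor's leading term divides it; move -1/2y^2z^2 to the remainder.
  leading term y^2z: no divisor's leading term divides it; move 25/28y^2z to the remainder.
  leading term y^2: no divisor's leading term divides it; move -3/28y^2 to the remainder.
  leading term yz^2: no divisor's leading term divides it; move -2yz^2 to the remainder.
  leading term yz: no divisor's leading term divides it; move 26/7yz to the remainder.
  leading term y: no divisor's leading term divides it; move -12/7y to the remainder.
  leading term z^2: no divisor's leading term divides it; move -2z^2 to the remainder.
  leading term z: no divisor's leading term divides it; move 4z to the remainder.
  leading term 1: no divisor's leading term divides it; move -2 to the remainder.
  remainder 2/7y^3z^2 - 1/2y^2z^2 + 25/28y^2z - 3/28y^2 - 2yz^2 + 26/7yz - 12/7y - 2z^2 + 4z - 2 ≠ 0; add k_5 = 2/7y^3z^2 - 1/2y^2z^2 + 25/28y^2z - 3/28y^2 - 2yz^2 + 26/7yz - 12/7y - 2z^2 + 4z - 2 to the basis.

The other S-polynomials (S(h_2,k_3), S(h_1,k_4), S(h_2,k_4), S(h_1,k_5), S(h_2,k_5), S(k_3,k_5), S(k_4,k_5)) all reduce to 0 modulo the current basis, so we have a Gröbner basis.
Inter-reduce: drop elements whose leading term is divisible by another's, tail-reduce, and make monic.
Reduced Gröbner basis: {x^2 - 12/7x - 4/7yz^2 - 1/14z + 3/14, xy - yz - 2z + 2, xz - x - 2/7y^2z^2 + 1/2yz^2 - 25/28yz + 3/28y + z^2 - 19/7z + 12/7, y^3z^2 - 7/4y^2z^2 + 25/8y^2z - 3/8y^2 - 7yz^2 + 13yz - 6y - 7z^2 + 14z - 7}.

Same reduced basis, so the two generating sets span the same ideal.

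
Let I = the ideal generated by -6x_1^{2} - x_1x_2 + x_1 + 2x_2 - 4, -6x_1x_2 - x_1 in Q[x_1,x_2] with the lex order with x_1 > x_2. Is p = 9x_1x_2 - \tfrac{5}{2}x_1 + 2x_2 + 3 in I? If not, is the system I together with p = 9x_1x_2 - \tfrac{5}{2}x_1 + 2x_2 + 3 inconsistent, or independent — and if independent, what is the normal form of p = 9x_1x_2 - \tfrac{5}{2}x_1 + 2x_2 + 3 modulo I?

Adjoining 9x_1x_2 - \tfrac{5}{2}x_1 + 2x_2 + 3 makes the ideal the whole ring: the system is inconsistent.

First compute the reduced Gröbner basis of I by Buchberger's algorithm.
f_1 = -6x_1^{2} - x_1x_2 + x_1 + 2x_2 - 4, LT = x_1^{2}.
f_2 = -6x_1x_2 - x_1, LT = x_1x_2.

S(f_1,f_2): lcm = x_1^{2}x_2. S = -\tfrac{1}{6}x_1^{2} + \tfrac{1}{6}x_1x_2^{2} - \tfrac{1}{6}x_1x_2 - \tfrac{1}{3}x_2^{2} + \tfrac{2}{3}x_2.
  leading term x_1^{2}: subtract (\tfrac{1}{36})·f_1 from -\tfrac{1}{6}x_1^{2} + \tfrac{1}{6}x_1x_2^{2} - \tfrac{1}{6}x_1x_2 - \tfrac{1}{3}x_2^{2} + \tfrac{2}{3}x_2 → \tfrac{1}{6}x_1x_2^{2} - \tfrac{5}{36}x_1x_2 - \tfrac{1}{36}x_1 - \tfrac{1}{3}x_2^{2} + \tfrac{11}{18}x_2 + \tfrac{1}{9}
  leading term x_1x_2^{2}: subtract (-\tfrac{1}{36}x_2)·f_2 from \tfrac{1}{6}x_1x_2^{2} - \tfrac{5}{36}x_1x_2 - \tfrac{1}{36}x_1 - \tfrac{1}{3}x_2^{2} + \tfrac{11}{18}x_2 + \tfrac{1}{9} → -\tfrac{1}{6}x_1x_2 - \tfrac{1}{36}x_1 - \tfrac{1}{3}x_2^{2} + \tfrac{11}{18}x_2 + \tfrac{1}{9}
  leading term x_1x_2: subtract (\tfrac{1}{36})·f_2 from -\tfrac{1}{6}x_1x_2 - \tfrac{1}{36}x_1 - \tfrac{1}{3}x_2^{2} + \tfrac{11}{18}x_2 + \tfrac{1}{9} → -\tfrac{1}{3}x_2^{2} + \tfrac{11}{18}x_2 + \tfrac{1}{9}
  leading term x_2^{2}: no divisor's leading term divides it; move -\tfrac{1}{3}x_2^{2} to the remainder.
  leading term x_2: no divisor's leading term divides it; move \tfrac{11}{18}x_2 to the remainder.
  leading term 1: no divisor's leading term divides it; move \tfrac{1}{9} to the remainder.
  remainder -\tfrac{1}{3}x_2^{2} + \tfrac{11}{18}x_2 + \tfrac{1}{9} ≠ 0; add h_3 = -\tfrac{1}{3}x_2^{2} + \tfrac{11}{18}x_2 + \tfrac{1}{9} to the basis.

S(f_1,h_3): leading monomials are coprime, so the S-polynomial reduces to 0 (Buchberger's first criterion).
S(f_2,h_3): lcm = x_1x_2^{2}. S = 2x_1x_2 + \tfrac{1}{3}x_1.
  leading term x_1x_2: subtract (-\tfrac{1}{3})·f_2 from 2x_1x_2 + \tfrac{1}{3}x_1 → 0
  remainder 0.

Every S-polynomial of the final basis reduces to 0, so we have a Gröbner basis.
Inter-reduce: drop elements whose leading term is divisible by another's, tail-reduce, and make monic.
Reduced Gröbner basis: {x_1^{2} - \tfrac{7}{36}x_1 - \tfrac{1}{3}x_2 + \tfrac{2}{3}, x_1x_2 + \tfrac{1}{6}x_1, x_2^{2} - \tfrac{11}{6}x_2 - \tfrac{1}{3}}.
Label its elements g_1 = x_1^{2} - \tfrac{7}{36}x_1 - \tfrac{1}{3}x_2 + \tfrac{2}{3}, g_2 = x_1x_2 + \tfrac{1}{6}x_1, g_3 = x_2^{2} - \tfrac{11}{6}x_2 - \tfrac{1}{3}.

Reduce p = 9x_1x_2 - \tfrac{5}{2}x_1 + 2x_2 + 3 modulo G:
  leading term x_1x_2: subtract (9)·g_2 from 9x_1x_2 - \tfrac{5}{2}x_1 + 2x_2 + 3 → -4x_1 + 2x_2 + 3
  leading term x_1: no divisor's leading term divides it; move -4x_1 to the remainder.
  leading term x_2: no divisor's leading term divides it; move 2x_2 to the remainder.
  leading term 1: no divisor's leading term divides it; move 3 to the remainder.
  normal form = -4x_1 + 2x_2 + 3.
The normal form is nonzero, so p ∉ I. Since p minus its normal form lies in I, I + (p) = I + (r) where r = -4x_1 + 2x_2 + 3; decide whether this ideal is the whole ring.
Run Buchberger on G together with r (pairs among the g_i already reduce to 0 since G is a Gröbner basis):
g_1 = x_1^{2} - \tfrac{7}{36}x_1 - \tfrac{1}{3}x_2 + \tfrac{2}{3}, LT = x_1^{2}.
g_2 = x_1x_2 + \tfrac{1}{6}x_1, LT = x_1x_2.
g_3 = x_2^{2} - \tfrac{11}{6}x_2 - \tfrac{1}{3}, LT = x_2^{2}.
r = -4x_1 + 2x_2 + 3, LT = x_1.

S(g_1,g_2): lcm = x_1^{2}x_2. S = -\tfrac{1}{6}x_1^{2} - \tfrac{7}{36}x_1x_2 - \tfrac{1}{3}x_2^{2} + \tfrac{2}{3}x_2.
  leading term x_1^{2}: subtract (-\tfrac{1}{6})·g_1 from -\tfrac{1}{6}x_1^{2} - \tfrac{7}{36}x_1x_2 - \tfrac{1}{3}x_2^{2} + \tfrac{2}{3}x_2 → -\tfrac{7}{36}x_1x_2 - \tfrac{7}{216}x_1 - \tfrac{1}{3}x_2^{2} + \tfrac{11}{18}x_2 + \tfrac{1}{9}
  leading term x_1x_2: subtract (-\tfrac{7}{36})·g_2 from -\tfrac{7}{36}x_1x_2 - \tfrac{7}{216}x_1 - \tfrac{1}{3}x_2^{2} + \tfrac{11}{18}x_2 + \tfrac{1}{9} → -\tfrac{1}{3}x_2^{2} + \tfrac{11}{18}x_2 + \tfrac{1}{9}
  leading term x_2^{2}: subtract (-\tfrac{1}{3})·g_3 from -\tfrac{1}{3}x_2^{2} + \tfrac{11}{18}x_2 + \tfrac{1}{9} → 0
  remainder 0.

S(g_1,g_3): leading monomials are coprime, so the S-polynomial reduces to 0 (Buchberger's first criterion).
S(g_1,r): lcm = x_1^{2}. S = \tfrac{1}{2}x_1x_2 + \tfrac{5}{9}x_1 - \tfrac{1}{3}x_2 + \tfrac{2}{3}.
  leading term x_1x_2: subtract (\tfrac{1}{2})·g_2 from \tfrac{1}{2}x_1x_2 + \tfrac{5}{9}x_1 - \tfrac{1}{3}x_2 + \tfrac{2}{3} → \tfrac{17}{36}x_1 - \tfrac{1}{3}x_2 + \tfrac{2}{3}
  leading term x_1: subtract (-\tfrac{17}{144})·r from \tfrac{17}{36}x_1 - \tfrac{1}{3}x_2 + \tfrac{2}{3} → -\tfrac{7}{72}x_2 + \tfrac{49}{48}
  leading term x_2: no divisor's leading term divides it; move -\tfrac{7}{72}x_2 to the remainder.
  leading term 1: no divisor's leading term divides it; move \tfrac{49}{48} to the remainder.
  remainder -\tfrac{7}{72}x_2 + \tfrac{49}{48} ≠ 0; add m_5 = -\tfrac{7}{72}x_2 + \tfrac{49}{48} to the basis.

S(g_2,g_3): lcm = x_1x_2^{2}. S = 2x_1x_2 + \tfrac{1}{3}x_1.
  leading term x_1x_2: subtract (2)·g_2 from 2x_1x_2 + \tfrac{1}{3}x_1 → 0
  remainder 0.

S(g_2,r): lcm = x_1x_2. S = \tfrac{1}{6}x_1 + \tfrac{1}{2}x_2^{2} + \tfrac{3}{4}x_2.
  leading term x_1: subtract (-\tfrac{1}{24})·r from \tfrac{1}{6}x_1 + \tfrac{1}{2}x_2^{2} + \tfrac{3}{4}x_2 → \tfrac{1}{2}x_2^{2} + \tfrac{5}{6}x_2 + \tfrac{1}{8}
  leading term x_2^{2}: subtract (\tfrac{1}{2})·g_3 from \tfrac{1}{2}x_2^{2} + \tfrac{5}{6}x_2 + \tfrac{1}{8} → \tfrac{7}{4}x_2 + \tfrac{7}{24}
  leading term x_2: subtract (-18)·m_5 from \tfrac{7}{4}x_2 + \tfrac{7}{24} → \tfrac{56}{3}
  leading term 1: no divisor's leading term divides it; move \tfrac{56}{3} to the remainder.
  remainder \tfrac{56}{3} ≠ 0; add m_6 = \tfrac{56}{3} to the basis.

S(g_3,r): leading monomials are coprime, so the S-polynomial reduces to 0 (Buchberger's first criterion).
S(g_1,m_5): leading monomials are coprime, so the S-polynomial reduces to 0 (Buchberger's first criterion).
S(g_2,m_5): lcm = x_1x_2. S = \tfrac{32}{3}x_1.
  leading term x_1: subtract (-\tfrac{8}{3})·r from \tfrac{32}{3}x_1 → \tfrac{16}{3}x_2 + 8
  leading term x_2: subtract (-\tfrac{384}{7})·m_5 from \tfrac{16}{3}x_2 + 8 → 64
  leading term 1: subtract (\tfrac{24}{7})·m_6 from 64 → 0
  remainder 0.

S(g_3,m_5): lcm = x_2^{2}. S = \tfrac{26}{3}x_2 - \tfrac{1}{3}.
  leading term x_2: subtract (-\tfrac{624}{7})·m_5 from \tfrac{26}{3}x_2 - \tfrac{1}{3} → \tfrac{272}{3}
  leading term 1: subtract (\tfrac{34}{7})·m_6 from \tfrac{272}{3} → 0
  remainder 0.

S(r,m_5): leading monomials are coprime, so the S-polynomial reduces to 0 (Buchberger's first criterion).
S(g_1,m_6): leading monomials are coprime, so the S-polynomial reduces to 0 (Buchberger's first criterion).
S(g_2,m_6): leading monomials are coprime, so the S-polynomial reduces to 0 (Buchberger's first criterion).
S(g_3,m_6): leading monomials are coprime, so the S-polynomial reduces to 0 (Buchberger's first criterion).
S(r,m_6): leading monomials are coprime, so the S-polynomial reduces to 0 (Buchberger's first criterion).
S(m_5,m_6): leading monomials are coprime, so the S-polynomial reduces to 0 (Buchberger's first criterion).
Every S-polynomial of the final basis reduces to 0, so we have a Gröbner basis.
Inter-reduce: drop elements whose leading term is divisible by another's, tail-reduce, and make monic.
Reduced Gröbner basis: {1}.
The reduced Gröbner basis of I + (p) is {1}: the ideal is the whole ring, so the enlarged system has no common solution — adjoining p is inconsistent.

Ideal membership is decidable via reduction modulo a Gröbner basis.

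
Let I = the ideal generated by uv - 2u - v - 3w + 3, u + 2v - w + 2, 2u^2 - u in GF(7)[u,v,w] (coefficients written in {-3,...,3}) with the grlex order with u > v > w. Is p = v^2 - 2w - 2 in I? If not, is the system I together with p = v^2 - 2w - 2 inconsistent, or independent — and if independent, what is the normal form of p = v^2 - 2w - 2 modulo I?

v^2 - 2w - 2 lies in I (it reduces to 0).

First compute the reduced Gröbner basis of I by Buchberger's algorithm.
f_1 = uv - 2u - v - 3w + 3, LT = uv.
f_2 = u + 2v - w + 2, LT = u.
f_3 = 2u^2 - u, LT = u^2.

S(f_1,f_2): lcm = uv. S = -2v^2 + vw - 2u - 3v - 3w + 3.
  leading term v^2: no divisor's leading term divides it; move -2v^2 to the remainder.
  leading term vw: no divisor's leading term divides it; move vw to the remainder.
  leading term u: subtract (-2)·f_2 from -2u - 3v - 3w + 3 → v + 2w
  leading term v: no divisor's leading term divides it; move v to the remainder.
  leading term w: no divisor's leading term divides it; move 2w to the remainder.
  remainder -2v^2 + vw + v + 2w ≠ 0; add h_4 = -2v^2 + vw + v + 2w to the basis.

S(f_1,f_3): lcm = u^2v. S = -2u^2 + 3uv - 3uw + 3u.
  leading term u^2: subtract (-2u)·f_2 from -2u^2 + 3uv - 3uw + 3u → 2uw
  leading term uw: subtract (2w)·f_2 from 2uw → 3vw + 2w^2 + 3w
  leading term vw: no divisor's leading term divides it; move 3vw to the remainder.
  leading term w^2: no divisor's leading term divides it; move 2w^2 to the remainder.
  leading term w: no divisor's leading term divides it; move 3w to the remainder.
  remainder 3vw + 2w^2 + 3w ≠ 0; add h_5 = 3vw + 2w^2 + 3w to the basis.

S(f_2,f_3): lcm = u^2. S = 2uv - uw - u.
  leading term uv: subtract (2)·f_1 from 2uv - uw - u → -uw + 3u + 2v - w + 1
  leading term uw: subtract (-w)·f_2 from -uw + 3u + 2v - w + 1 → 2vw - w^2 + 3u + 2v + w + 1
  leading term vw: subtract (3)·h_5 from 2vw - w^2 + 3u + 2v + w + 1 → 3u + 2v - w + 1
  leading term u: subtract (3)·f_2 from 3u + 2v - w + 1 → 3v + 2w + 2
  leading term v: no divisor's leading term divides it; move 3v to the remainder.
  leading term w: no divisor's leading term divides it; move 2w to the remainder.
  leading term 1: no divisor's leading term divides it; move 2 to the remainder.
  remainder 3v + 2w + 2 ≠ 0; add h_6 = 3v + 2w + 2 to the basis.

S(f_1,h_4): lcm = uv^2. S = -3uvw + 2uv + uw - v^2 - 3vw + 3v.
  leading term uvw: subtract (-3w)·f_1 from -3uvw + 2uv + uw - v^2 - 3vw + 3v → 2uv + 2uw - v^2 + vw - 2w^2 + 3v + 2w
  leading term uv: subtract (2)·f_1 from 2uv + 2uw - v^2 + vw - 2w^2 + 3v + 2w → 2uw - v^2 + vw - 2w^2 - 3u - 2v + w + 1
  leading term uw: subtract (2w)·f_2 from 2uw - v^2 + vw - 2w^2 - 3u - 2v + w + 1 → -v^2 - 3vw - 3u - 2v - 3w + 1
  leading term v^2: subtract (-3)·h_4 from -v^2 - 3vw - 3u - 2v - 3w + 1 → -3u + v + 3w + 1
  leading term u: subtract (-3)·f_2 from -3u + v + 3w + 1 → 0
  remainder 0.

S(f_2,h_4): leading monomials are coprime, so the S-polynomial reduces to 0 (Buchberger's first criterion).
S(f_3,h_4): leading monomials are coprime, so the S-polynomial reduces to 0 (Buchberger's first criterion).
S(f_1,h_5): lcm = uvw. S = -3uw^2 - 3uw - vw - 3w^2 + 3w.
  leading term uw^2: subtract (-3w^2)·f_2 from -3uw^2 - 3uw - vw - 3w^2 + 3w → -vw^2 - 3w^3 - 3uw - vw + 3w^2 + 3w
  leading term vw^2: subtract (2w)·h_5 from -vw^2 - 3w^3 - 3uw - vw + 3w^2 + 3w → -3uw - vw - 3w^2 + 3w
  leading term uw: subtract (-3w)·f_2 from -3uw - vw - 3w^2 + 3w → -2vw + w^2 + 2w
  leading term vw: subtract (-3)·h_5 from -2vw + w^2 + 2w → -3w
  leading term w: no divisor's leading term divides it; move -3w to the remainder.
  remainder -3w ≠ 0; add h_7 = -3w to the basis.

S(f_2,h_5): leading monomials are coprime, so the S-polynomial reduces to 0 (Buchberger's first criterion).
S(f_3,h_5): leading monomials are coprime, so the S-polynomial reduces to 0 (Buchberger's first criterion).
S(h_4,h_5): lcm = v^2w. S = 2vw - w^2.
  leading term vw: subtract (3)·h_5 from 2vw - w^2 → -2w
  leading term w: subtract (3)·h_7 from -2w → 0
  remainder 0.

S(f_1,h_6): lcm = uv. S = -3uw + 2u - v - 3w + 3.
  leading term uw: subtract (-3w)·f_2 from -3uw + 2u - v - 3w + 3 → -vw - 3w^2 + 2u - v + 3w + 3
  leading term vw: subtract (2)·h_5 from -vw - 3w^2 + 2u - v + 3w + 3 → 2u - v - 3w + 3
  leading term u: subtract (2)·f_2 from 2u - v - 3w + 3 → 2v - w - 1
  leading term v: subtract (3)·h_6 from 2v - w - 1 → 0
  remainder 0.

S(f_2,h_6): leading monomials are coprime, so the S-polynomial reduces to 0 (Buchberger's first criterion).
S(f_3,h_6): leading monomials are coprime, so the S-polynomial reduces to 0 (Buchberger's first criterion).
S(h_4,h_6): lcm = v^2. S = -w.
  leading term w: subtract (-2)·h_7 from -w → 0
  remainder 0.

S(h_5,h_6): lcm = vw. S = -2w.
  leading term w: subtract (3)·h_7 from -2w → 0
  remainder 0.

S(f_1,h_7): leading monomials are coprime, so the S-polynomial reduces to 0 (Buchberger's first criterion).
S(f_2,h_7): leading monomials are coprime, so the S-polynomial reduces to 0 (Buchberger's first criterion).
S(f_3,h_7): leading monomials are coprime, so the S-polynomial reduces to 0 (Buchberger's first criterion).
S(h_4,h_7): leading monomials are coprime, so the S-polynomial reduces to 0 (Buchberger's first criterion).
S(h_5,h_7): lcm = vw. S = 3w^2 + w.
  leading term w^2: subtract (-w)·h_7 from 3w^2 + w → w
  leading term w: subtract (2)·h_7 from w → 0
  remainder 0.

S(h_6,h_7): leading monomials are coprime, so the S-polynomial reduces to 0 (Buchberger's first criterion).
Every S-polynomial of the final basis reduces to 0, so we have a Gröbner basis.
Inter-reduce: drop elements whose leading term is divisible by another's, tail-reduce, and make monic.
Reduced Gröbner basis: {u + 3, v + 3, w}.
Label its elements g_1 = u + 3, g_2 = v + 3, g_3 = w.

Reduce p = v^2 - 2w - 2 modulo G:
  leading term v^2: subtract (v)·g_2 from v^2 - 2w - 2 → -3v - 2w - 2
  leading term v: subtract (-3)·g_2 from -3v - 2w - 2 → -2w
  leading term w: subtract (-2)·g_3 from -2w → 0
  normal form = 0.
Since the normal form is 0, p ∈ I.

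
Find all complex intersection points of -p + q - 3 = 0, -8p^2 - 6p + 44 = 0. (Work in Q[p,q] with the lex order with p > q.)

{(-11/4, 1/4), (2, 5)}

Compute a lex Gröbner basis by Buchberger's algorithm.
f_1 = -p + q - 3, LT = p.
f_2 = -8p^2 - 6p + 44, LT = p^2.

S(f_1,f_2): lcm = p^2. S = -pq + 9/4p + 11/2.
  leading term pq: subtract (q)·f_1 from -pq + 9/4p + 11/2 → 9/4p - q^2 + 3q + 11/2
  leading term p: subtract (-9/4)·f_1 from 9/4p - q^2 + 3q + 11/2 → -q^2 + 21/4q - 5/4
  leading term q^2: no divisor's leading term divides it; move -q^2 to the remainder.
  leading term q: no divisor's leading term divides it; move 21/4q to the remainder.
  leading term 1: no divisor's leading term divides it; move -5/4 to the remainder.
  remainder -q^2 + 21/4q - 5/4 ≠ 0; add h_3 = -q^2 + 21/4q - 5/4 to the basis.

The other S-polynomials (S(f_1,h_3), S(f_2,h_3)) all reduce to 0 modulo the current basis, so we have a Gröbner basis.
Inter-reduce: drop elements whose leading term is divisible by another's, tail-reduce, and make monic.
Reduced Gröbner basis: {p - q + 3, q^2 - 21/4q + 5/4}.

Since the basis is lex-ordered, q^2 - 21/4q + 5/4 is univariate in q. Its roots are {1/4, 5}. Back-substituting each root into the other basis elements fixes the other coordinates.
  q = 1/4: the earlier basis element becomes p + 11/4 = 0, giving p = -11/4 — point (-11/4, 1/4).
  q = 5: the earlier basis element becomes p - 2 = 0, giving p = 2 — point (2, 5).
Each listed point satisfies every original equation (direct substitution).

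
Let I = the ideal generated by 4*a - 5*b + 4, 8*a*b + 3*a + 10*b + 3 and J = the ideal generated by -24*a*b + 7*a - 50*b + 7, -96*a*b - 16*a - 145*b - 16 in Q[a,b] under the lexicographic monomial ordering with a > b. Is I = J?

Equality of ideals is decidable: compute both reduced Gröbner bases (unique for the ordering) and check whether they agree.
Buchberger on the first generating set:
f_1 = 4*a - 5*b + 4, LT = a.
f_2 = 8*a*b + 3*a + 10*b + 3, LT = a*b.

S(f_1,f_2): lcm = a*b. S = -3/8*a - 5/4*b**2 - 1/4*b - 3/8.
  leading term a: subtract (-3/32)·f_1 from -3/8*a - 5/4*b**2 - 1/4*b - 3/8 → -5/4*b**2 - 23/32*b
  leading term b**2: no divisor's leading term divides it; move -5/4*b**2 to the remainder.
  leading term b: no divisor's leading term divides it; move -23/32*b to the remainder.
  remainder -5/4*b**2 - 23/32*b ≠ 0; add g_3 = -5/4*b**2 - 23/32*b to the basis.

The other S-polynomials (S(f_1,g_3), S(f_2,g_3)) all reduce to 0 modulo the current basis, so we have a Gröbner basis.
Inter-reduce: drop elements whose leading term is divisible by another's, tail-reduce, and make monic.
Reduced Gröbner basis: {a - 5/4*b + 1, b**2 + 23/40*b}.

Buchberger on the second generating set:
h_1 = -24*a*b + 7*a - 50*b + 7, LT = a*b.
h_2 = -96*a*b - 16*a - 145*b - 16, LT = a*b.

S(h_1,h_2): lcm = a*b. S = -11/24*a + 55/96*b - 11/24.
  leading term a: no divisor's leading term divides it; move -11/24*a to the remainder.
  leading term b: no divisor's leading term divides it; move 55/96*b to the remainder.
  leading term 1: no divisor's leading term divides it; move -11/24 to the remainder.
  remainder -11/24*a + 55/96*b - 11/24 ≠ 0; add k_3 = -11/24*a + 55/96*b - 11/24 to the basis.

S(h_1,k_3): lcm = a*b. S = -7/24*a + 5/4*b**2 + 13/12*b - 7/24.
  leading term a: subtract (7/11)·k_3 from -7/24*a + 5/4*b**2 + 13/12*b - 7/24 → 5/4*b**2 + 23/32*b
  leading term b**2: no divisor's leading term divides it; move 5/4*b**2 to the remainder.
  leading term b: no divisor's leading term divides it; move 23/32*b to the remainder.
  remainder 5/4*b**2 + 23/32*b ≠ 0; add k_4 = 5/4*b**2 + 23/32*b to the basis.

The other S-polynomials (S(h_2,k_3), S(h_1,k_4), S(h_2,k_4), S(k_3,k_4)) all reduce to 0 modulo the current basis, so we have a Gröbner basis.
Inter-reduce: drop elements whose leading term is divisible by another's, tail-reduce, and make monic.
Reduced Gröbner basis: {a - 5/4*b + 1, b**2 + 23/40*b}.

These coincide, so the ideals are equal.
The choice of monomial ordering does not affect the verdict — as long as both bases are computed under the same ordering, their equality decides ideal equality.

Yes, the ideals are equal.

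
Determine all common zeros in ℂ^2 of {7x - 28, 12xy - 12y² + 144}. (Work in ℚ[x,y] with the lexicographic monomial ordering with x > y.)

Compute a lex Gröbner basis by Buchberger's algorithm.
f_1 = 7x - 28, LT = x.
f_2 = 12xy - 12y² + 144, LT = xy.

S(f_1,f_2): lcm = xy. S = y² - 4y - 12.
  leading term y²: no divisor's leading term divides it; move y² to the remainder.
  leading term y: no divisor's leading term divides it; move -4y to the remainder.
  leading term 1: no divisor's leading term divides it; move -12 to the remainder.
  remainder y² - 4y - 12 ≠ 0; add h_3 = y² - 4y - 12 to the basis.

The other S-polynomials (S(f_1,h_3), S(f_2,h_3)) all reduce to 0 modulo the current basis, so we have a Gröbner basis.
Inter-reduce: drop elements whose leading term is divisible by another's, tail-reduce, and make monic.
Reduced Gröbner basis: {x - 4, y² - 4y - 12}.

From the last basis element, y² - 4y - 12 = 0, so y takes values in {-2, 6}. Each choice, substituted upward through the basis, yields the corresponding point(s) of the solution set.
  y = -2: the earlier basis element becomes x - 4 = 0, giving x = 4 — point (4, -2).
  y = 6: the earlier basis element becomes x - 4 = 0, giving x = 4 — point (4, 6).
Substituting each solution back into the original system confirms all equations vanish.

{(4, -2), (4, 6)}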